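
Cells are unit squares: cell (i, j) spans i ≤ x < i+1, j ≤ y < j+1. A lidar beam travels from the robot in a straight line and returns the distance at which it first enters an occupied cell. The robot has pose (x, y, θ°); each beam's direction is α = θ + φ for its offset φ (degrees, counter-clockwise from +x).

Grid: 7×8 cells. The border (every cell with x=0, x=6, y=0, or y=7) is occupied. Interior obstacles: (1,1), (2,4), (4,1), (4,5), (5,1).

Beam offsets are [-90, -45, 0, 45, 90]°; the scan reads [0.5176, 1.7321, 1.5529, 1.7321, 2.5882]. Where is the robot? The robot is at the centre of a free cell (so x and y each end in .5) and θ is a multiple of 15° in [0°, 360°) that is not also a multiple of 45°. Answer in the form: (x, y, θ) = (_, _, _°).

(x, y, θ) = (2.5, 3.5, 195°)

The pose lattice has 25·16 = 400 candidates. Test each by forward raycasting.
  (3.5, 4.5, 195°): beam 1 = 2.5882 ≠ 0.5176 ✗
  (1.5, 2.5, 60°): beam 1 = 2.8868 ≠ 0.5176 ✗
  (5.5, 2.5, 60°): beam 1 = 0.5774 ≠ 0.5176 ✗
  …
  (2.5, 3.5, 195°): r_1=0.5176, r_2=1.7321, r_3=1.5529, r_4=1.7321, r_5=2.5882 — all match ✓
Unique over the lattice → pose = (2.5, 3.5, 195°).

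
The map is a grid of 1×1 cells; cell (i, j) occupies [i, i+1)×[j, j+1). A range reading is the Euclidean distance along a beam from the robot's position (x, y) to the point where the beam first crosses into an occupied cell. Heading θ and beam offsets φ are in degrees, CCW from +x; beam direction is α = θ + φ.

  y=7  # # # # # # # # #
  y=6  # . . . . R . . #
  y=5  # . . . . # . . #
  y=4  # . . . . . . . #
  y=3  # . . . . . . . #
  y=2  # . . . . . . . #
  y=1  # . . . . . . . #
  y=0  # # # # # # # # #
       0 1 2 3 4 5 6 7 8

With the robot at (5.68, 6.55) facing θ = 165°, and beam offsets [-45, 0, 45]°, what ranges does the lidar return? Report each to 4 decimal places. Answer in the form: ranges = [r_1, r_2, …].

beam 1: φ=-45°, α=120°
  direction (-0.5000, 0.8660); cell (5,6); t to first gridline: x 1.3600, y 0.5196 (then +2.0000 / +1.1547)
    (5,7) via y @ 0.5196  # hit
  → r_1 = 0.5196
beam 2: φ=0°, α=165°
  direction (-0.9659, 0.2588); cell (5,6); t to first gridline: x 0.7040, y 1.7387 (then +1.0353 / +3.8637)
    (4,6) via x @ 0.7040
    (4,7) via y @ 1.7387  # hit
  → r_2 = 1.7387
beam 3: φ=45°, α=210°
  direction (-0.8660, -0.5000); cell (5,6); t to first gridline: x 0.7852, y 1.1000 (then +1.1547 / +2.0000)
    (4,6) via x @ 0.7852
    (4,5) via y @ 1.1000
    (3,5) via x @ 1.9399
    (2,5) via x @ 3.0946
    (2,4) via y @ 3.1000
    (1,4) via x @ 4.2493
    (1,3) via y @ 5.1000
    (0,3) via x @ 5.4040  # hit
  → r_3 = 5.4040

ranges = [0.5196, 1.7387, 5.4040]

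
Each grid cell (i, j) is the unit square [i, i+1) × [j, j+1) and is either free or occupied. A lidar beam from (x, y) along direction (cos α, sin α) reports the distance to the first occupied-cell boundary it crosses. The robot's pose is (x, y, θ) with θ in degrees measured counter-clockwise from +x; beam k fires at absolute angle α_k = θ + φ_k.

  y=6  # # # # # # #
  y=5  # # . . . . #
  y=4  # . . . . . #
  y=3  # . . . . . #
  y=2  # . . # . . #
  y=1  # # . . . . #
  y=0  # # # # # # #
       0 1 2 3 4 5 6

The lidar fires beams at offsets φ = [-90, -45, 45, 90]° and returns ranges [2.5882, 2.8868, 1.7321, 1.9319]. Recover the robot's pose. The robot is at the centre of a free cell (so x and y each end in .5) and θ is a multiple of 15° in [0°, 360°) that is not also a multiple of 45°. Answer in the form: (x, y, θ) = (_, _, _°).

(x, y, θ) = (3.5, 4.5, 75°)

Enumerate (i+0.5, j+0.5, θ) over the 22 free cells and 16 admissible headings. For each, cast all 4 beams and compare to the given ranges.
  (2.5, 3.5, 15°): beam 2 = 1.0000 ≠ 2.8868 ✗
  (5.5, 3.5, 300°): beam 1 = 1.7321 ≠ 2.5882 ✗
  (5.5, 2.5, 30°): beam 1 = 1.0000 ≠ 2.5882 ✗
  …
  (3.5, 4.5, 75°): r_1=2.5882, r_2=2.8868, r_3=1.7321, r_4=1.9319 — all match ✓
Only this pose fits every beam.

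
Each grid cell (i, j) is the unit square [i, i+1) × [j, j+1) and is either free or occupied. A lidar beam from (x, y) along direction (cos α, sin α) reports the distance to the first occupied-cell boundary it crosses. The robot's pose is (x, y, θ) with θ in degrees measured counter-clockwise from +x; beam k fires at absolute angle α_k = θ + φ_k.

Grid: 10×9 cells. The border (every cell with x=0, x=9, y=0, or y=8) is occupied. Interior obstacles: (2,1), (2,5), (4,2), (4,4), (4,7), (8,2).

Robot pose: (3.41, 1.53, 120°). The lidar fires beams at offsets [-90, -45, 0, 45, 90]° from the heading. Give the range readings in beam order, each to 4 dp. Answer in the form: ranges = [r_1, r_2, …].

ranges = [0.9400, 2.5571, 4.8200, 0.4245, 0.4734]

beam 1: φ=-90°, α=30°
  dir = (cos 30°, sin 30°) = (0.8660, 0.5000); from cell (3,1)
  next x-line at t=0.6813, next y-line at t=0.9400; Δt_x=1.1547, Δt_y=2.0000
    x: enter (4,1) at t=0.6813
    y: enter (4,2) at t=0.9400 ← occupied
  → r_1 = 0.9400
beam 2: φ=-45°, α=75°
  dir = (cos 75°, sin 75°) = (0.2588, 0.9659); from cell (3,1)
  next x-line at t=2.2796, next y-line at t=0.4866; Δt_x=3.8637, Δt_y=1.0353
    y: enter (3,2) at t=0.4866
    y: enter (3,3) at t=1.5219
    x: enter (4,3) at t=2.2796
    y: enter (4,4) at t=2.5571 ← occupied
  → r_2 = 2.5571
beam 3: φ=0°, α=120°
  dir = (cos 120°, sin 120°) = (-0.5000, 0.8660); from cell (3,1)
  next x-line at t=0.8200, next y-line at t=0.5427; Δt_x=2.0000, Δt_y=1.1547
    y: enter (3,2) at t=0.5427
    x: enter (2,2) at t=0.8200
    y: enter (2,3) at t=1.6974
    x: enter (1,3) at t=2.8200
    y: enter (1,4) at t=2.8521
    y: enter (1,5) at t=4.0068
    x: enter (0,5) at t=4.8200 ← occupied
  → r_3 = 4.8200
beam 4: φ=45°, α=165°
  dir = (cos 165°, sin 165°) = (-0.9659, 0.2588); from cell (3,1)
  next x-line at t=0.4245, next y-line at t=1.8159; Δt_x=1.0353, Δt_y=3.8637
    x: enter (2,1) at t=0.4245 ← occupied
  → r_4 = 0.4245
beam 5: φ=90°, α=210°
  dir = (cos 210°, sin 210°) = (-0.8660, -0.5000); from cell (3,1)
  next x-line at t=0.4734, next y-line at t=1.0600; Δt_x=1.1547, Δt_y=2.0000
    x: enter (2,1) at t=0.4734 ← occupied
  → r_5 = 0.4734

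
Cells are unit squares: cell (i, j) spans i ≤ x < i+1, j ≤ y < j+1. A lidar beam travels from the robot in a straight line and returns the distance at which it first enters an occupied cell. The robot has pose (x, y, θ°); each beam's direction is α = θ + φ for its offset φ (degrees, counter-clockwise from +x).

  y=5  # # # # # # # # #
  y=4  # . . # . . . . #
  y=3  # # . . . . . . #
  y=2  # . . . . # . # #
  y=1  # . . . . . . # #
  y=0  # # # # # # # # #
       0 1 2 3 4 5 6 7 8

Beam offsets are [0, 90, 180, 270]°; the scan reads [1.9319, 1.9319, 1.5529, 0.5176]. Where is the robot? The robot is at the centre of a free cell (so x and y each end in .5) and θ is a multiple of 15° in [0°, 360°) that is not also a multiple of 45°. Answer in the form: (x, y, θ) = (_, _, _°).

The pose lattice has 23·16 = 368 candidates. Test each by forward raycasting.
  (6.5, 3.5, 30°): beam 1 = 1.7321 ≠ 1.9319 ✗
  (5.5, 3.5, 60°): beam 1 = 1.7321 ≠ 1.9319 ✗
  (3.5, 1.5, 15°): beam 2 = 3.6235 ≠ 1.9319 ✗
  (1.5, 4.5, 240°): beam 1 = 0.5774 ≠ 1.9319 ✗
  …
  (6.5, 4.5, 165°): r_1=1.9319, r_2=1.9319, r_3=1.5529, r_4=0.5176 — all match ✓
Unique over the lattice → pose = (6.5, 4.5, 165°).

(x, y, θ) = (6.5, 4.5, 165°)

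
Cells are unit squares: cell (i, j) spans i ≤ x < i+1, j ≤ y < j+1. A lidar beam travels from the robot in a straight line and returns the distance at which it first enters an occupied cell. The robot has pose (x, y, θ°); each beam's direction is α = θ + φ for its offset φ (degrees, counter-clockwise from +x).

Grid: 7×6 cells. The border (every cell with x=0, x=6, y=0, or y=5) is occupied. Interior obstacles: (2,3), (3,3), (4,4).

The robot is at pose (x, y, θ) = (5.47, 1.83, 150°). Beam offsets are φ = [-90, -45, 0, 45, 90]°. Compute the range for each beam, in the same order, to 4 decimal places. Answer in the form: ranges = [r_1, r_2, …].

beam 1: φ=-90°, α=60°
  direction (0.5000, 0.8660); cell (5,1); t to first gridline: x 1.0600, y 0.1963 (then +2.0000 / +1.1547)
    (5,2) via y @ 0.1963
    (6,2) via x @ 1.0600  # hit
  → r_1 = 1.0600
beam 2: φ=-45°, α=105°
  direction (-0.2588, 0.9659); cell (5,1); t to first gridline: x 1.8159, y 0.1760 (then +3.8637 / +1.0353)
    (5,2) via y @ 0.1760
    (5,3) via y @ 1.2113
    (4,3) via x @ 1.8159
    (4,4) via y @ 2.2465  # hit
  → r_2 = 2.2465
beam 3: φ=0°, α=150°
  direction (-0.8660, 0.5000); cell (5,1); t to first gridline: x 0.5427, y 0.3400 (then +1.1547 / +2.0000)
    (5,2) via y @ 0.3400
    (4,2) via x @ 0.5427
    (3,2) via x @ 1.6974
    (3,3) via y @ 2.3400  # hit
  → r_3 = 2.3400
beam 4: φ=45°, α=195°
  direction (-0.9659, -0.2588); cell (5,1); t to first gridline: x 0.4866, y 3.2069 (then +1.0353 / +3.8637)
    (4,1) via x @ 0.4866
    (3,1) via x @ 1.5219
    (2,1) via x @ 2.5571
    (2,0) via y @ 3.2069  # hit
  → r_4 = 3.2069
beam 5: φ=90°, α=240°
  direction (-0.5000, -0.8660); cell (5,1); t to first gridline: x 0.9400, y 0.9584 (then +2.0000 / +1.1547)
    (4,1) via x @ 0.9400
    (4,0) via y @ 0.9584  # hit
  → r_5 = 0.9584

ranges = [1.0600, 2.2465, 2.3400, 3.2069, 0.9584]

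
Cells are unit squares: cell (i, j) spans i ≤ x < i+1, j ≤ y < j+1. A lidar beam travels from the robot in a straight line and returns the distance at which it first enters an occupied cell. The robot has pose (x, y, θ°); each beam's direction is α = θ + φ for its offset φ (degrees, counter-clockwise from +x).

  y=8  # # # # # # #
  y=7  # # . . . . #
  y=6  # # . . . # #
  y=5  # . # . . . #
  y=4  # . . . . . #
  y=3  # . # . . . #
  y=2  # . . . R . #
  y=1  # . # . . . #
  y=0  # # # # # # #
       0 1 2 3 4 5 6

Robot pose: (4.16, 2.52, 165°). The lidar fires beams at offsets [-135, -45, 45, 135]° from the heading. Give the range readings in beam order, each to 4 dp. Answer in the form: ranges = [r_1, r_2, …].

ranges = [2.1246, 2.8637, 1.3395, 1.7551]

beam 1: φ=-135°, α=30°
  d=(0.8660,0.5000)  start (4,2)  tX=0.9699 tY=0.9600  stride 1/|dx|=1.1547 1/|dy|=2.0000
    cross y-line → (4,3), t=0.9600
    cross x-line → (5,3), t=0.9699
    cross x-line → (6,3), t=2.1246 (wall)
  → r_1 = 2.1246
beam 2: φ=-45°, α=120°
  d=(-0.5000,0.8660)  start (4,2)  tX=0.3200 tY=0.5543  stride 1/|dx|=2.0000 1/|dy|=1.1547
    cross x-line → (3,2), t=0.3200
    cross y-line → (3,3), t=0.5543
    cross y-line → (3,4), t=1.7090
    cross x-line → (2,4), t=2.3200
    cross y-line → (2,5), t=2.8637 (wall)
  → r_2 = 2.8637
beam 3: φ=45°, α=210°
  d=(-0.8660,-0.5000)  start (4,2)  tX=0.1848 tY=1.0400  stride 1/|dx|=1.1547 1/|dy|=2.0000
    cross x-line → (3,2), t=0.1848
    cross y-line → (3,1), t=1.0400
    cross x-line → (2,1), t=1.3395 (wall)
  → r_3 = 1.3395
beam 4: φ=135°, α=300°
  d=(0.5000,-0.8660)  start (4,2)  tX=1.6800 tY=0.6004  stride 1/|dx|=2.0000 1/|dy|=1.1547
    cross y-line → (4,1), t=0.6004
    cross x-line → (5,1), t=1.6800
    cross y-line → (5,0), t=1.7551 (wall)
  → r_4 = 1.7551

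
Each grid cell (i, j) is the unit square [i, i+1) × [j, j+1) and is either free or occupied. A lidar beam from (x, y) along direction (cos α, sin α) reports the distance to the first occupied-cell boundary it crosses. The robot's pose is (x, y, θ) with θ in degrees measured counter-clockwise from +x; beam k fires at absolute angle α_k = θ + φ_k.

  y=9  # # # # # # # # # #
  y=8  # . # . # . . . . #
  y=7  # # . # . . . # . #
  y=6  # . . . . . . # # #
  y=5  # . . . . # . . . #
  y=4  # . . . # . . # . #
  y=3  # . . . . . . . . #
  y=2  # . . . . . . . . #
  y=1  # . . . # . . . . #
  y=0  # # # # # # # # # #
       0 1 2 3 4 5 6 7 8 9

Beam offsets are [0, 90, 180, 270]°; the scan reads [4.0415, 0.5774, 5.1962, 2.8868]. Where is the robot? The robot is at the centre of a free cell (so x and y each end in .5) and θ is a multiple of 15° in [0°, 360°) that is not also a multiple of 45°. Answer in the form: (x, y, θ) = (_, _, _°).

(x, y, θ) = (3.5, 4.5, 240°)

Candidates: 53 free-cell centres × 16 headings = 848 poses. Raycast each; keep the one whose scan matches to 4 dp.
  (4.5, 7.5, 60°): beam 1 = 0.5774 ≠ 4.0415 ✗
  (5.5, 7.5, 285°): beam 1 = 1.5529 ≠ 4.0415 ✗
  (8.5, 2.5, 330°): beam 1 = 0.5774 ≠ 4.0415 ✗
  (6.5, 7.5, 330°): beam 1 = 0.5774 ≠ 4.0415 ✗
  …
  (3.5, 4.5, 240°): r_1=4.0415, r_2=0.5774, r_3=5.1962, r_4=2.8868 — all match ✓
No second candidate reproduces the full scan.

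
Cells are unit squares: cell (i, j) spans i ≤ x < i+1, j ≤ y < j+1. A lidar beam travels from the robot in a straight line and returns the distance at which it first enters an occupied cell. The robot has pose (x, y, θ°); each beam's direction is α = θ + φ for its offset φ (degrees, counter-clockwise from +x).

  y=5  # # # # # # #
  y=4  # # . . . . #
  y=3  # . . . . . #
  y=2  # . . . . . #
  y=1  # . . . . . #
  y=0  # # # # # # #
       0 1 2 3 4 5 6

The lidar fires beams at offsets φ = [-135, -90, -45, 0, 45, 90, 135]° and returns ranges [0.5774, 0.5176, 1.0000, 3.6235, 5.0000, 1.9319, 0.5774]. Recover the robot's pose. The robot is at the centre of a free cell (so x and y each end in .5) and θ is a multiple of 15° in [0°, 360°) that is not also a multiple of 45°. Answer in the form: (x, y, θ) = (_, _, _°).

(x, y, θ) = (5.5, 1.5, 105°)

Enumerate (i+0.5, j+0.5, θ) over the 19 free cells and 16 admissible headings. For each, cast all 7 beams and compare to the given ranges.
  (3.5, 3.5, 300°): beam 1 = 1.9319 ≠ 0.5774 ✗
  (5.5, 4.5, 330°): beam 1 = 4.6587 ≠ 0.5774 ✗
  (5.5, 4.5, 195°): beam 4 = 4.6587 ≠ 3.6235 ✗
  (1.5, 1.5, 255°): beam 1 = 1.0000 ≠ 0.5774 ✗
  …
  (5.5, 1.5, 105°): r_1=0.5774, r_2=0.5176, r_3=1.0000, r_4=3.6235, r_5=5.0000, r_6=1.9319, r_7=0.5774 — all match ✓
Only this pose fits every beam.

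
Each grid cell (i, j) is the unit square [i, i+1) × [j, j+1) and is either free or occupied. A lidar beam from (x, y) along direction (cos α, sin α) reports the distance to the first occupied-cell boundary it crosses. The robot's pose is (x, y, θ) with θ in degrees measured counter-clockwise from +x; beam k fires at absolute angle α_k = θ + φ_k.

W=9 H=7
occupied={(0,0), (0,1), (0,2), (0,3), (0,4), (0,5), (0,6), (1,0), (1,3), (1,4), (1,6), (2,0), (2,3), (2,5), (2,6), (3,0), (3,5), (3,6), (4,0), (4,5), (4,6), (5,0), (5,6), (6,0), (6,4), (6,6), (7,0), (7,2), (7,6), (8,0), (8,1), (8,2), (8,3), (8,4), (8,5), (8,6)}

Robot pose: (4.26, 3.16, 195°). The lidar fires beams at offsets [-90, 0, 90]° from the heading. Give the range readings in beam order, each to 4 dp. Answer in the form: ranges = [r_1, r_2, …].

beam 1: φ=-90°, α=105°
  cosα=-0.2588 sinα=0.9659 | (4,3) | tMaxX 1.0046 tMaxY 0.8696 | tΔX 3.8637 tΔY 1.0353
    t=0.8696 [y] (4,4)
    t=1.0046 [x] (3,4)
    t=1.9049 [y] (3,5) — stop
  → r_1 = 1.9049
beam 2: φ=0°, α=195°
  cosα=-0.9659 sinα=-0.2588 | (4,3) | tMaxX 0.2692 tMaxY 0.6182 | tΔX 1.0353 tΔY 3.8637
    t=0.2692 [x] (3,3)
    t=0.6182 [y] (3,2)
    t=1.3044 [x] (2,2)
    t=2.3397 [x] (1,2)
    t=3.3750 [x] (0,2) — stop
  → r_2 = 3.3750
beam 3: φ=90°, α=285°
  cosα=0.2588 sinα=-0.9659 | (4,3) | tMaxX 2.8591 tMaxY 0.1656 | tΔX 3.8637 tΔY 1.0353
    t=0.1656 [y] (4,2)
    t=1.2009 [y] (4,1)
    t=2.2362 [y] (4,0) — stop
  → r_3 = 2.2362

ranges = [1.9049, 3.3750, 2.2362]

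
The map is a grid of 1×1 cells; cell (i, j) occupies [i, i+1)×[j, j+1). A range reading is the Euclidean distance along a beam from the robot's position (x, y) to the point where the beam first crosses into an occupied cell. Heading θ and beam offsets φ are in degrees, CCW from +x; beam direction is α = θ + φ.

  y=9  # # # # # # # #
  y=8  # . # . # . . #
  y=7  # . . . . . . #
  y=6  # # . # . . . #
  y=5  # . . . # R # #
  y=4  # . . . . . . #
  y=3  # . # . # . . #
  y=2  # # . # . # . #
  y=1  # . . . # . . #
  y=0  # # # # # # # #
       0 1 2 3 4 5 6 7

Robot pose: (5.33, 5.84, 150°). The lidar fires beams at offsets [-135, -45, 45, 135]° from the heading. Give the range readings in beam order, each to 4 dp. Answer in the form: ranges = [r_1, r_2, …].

ranges = [1.7289, 2.2362, 0.3416, 5.0107]

beam 1: φ=-135°, α=15°
  dir = (cos 15°, sin 15°) = (0.9659, 0.2588); from cell (5,5)
  next x-line at t=0.6936, next y-line at t=0.6182; Δt_x=1.0353, Δt_y=3.8637
    y: enter (5,6) at t=0.6182
    x: enter (6,6) at t=0.6936
    x: enter (7,6) at t=1.7289 ← occupied
  → r_1 = 1.7289
beam 2: φ=-45°, α=105°
  dir = (cos 105°, sin 105°) = (-0.2588, 0.9659); from cell (5,5)
  next x-line at t=1.2750, next y-line at t=0.1656; Δt_x=3.8637, Δt_y=1.0353
    y: enter (5,6) at t=0.1656
    y: enter (5,7) at t=1.2009
    x: enter (4,7) at t=1.2750
    y: enter (4,8) at t=2.2362 ← occupied
  → r_2 = 2.2362
beam 3: φ=45°, α=195°
  dir = (cos 195°, sin 195°) = (-0.9659, -0.2588); from cell (5,5)
  next x-line at t=0.3416, next y-line at t=3.2455; Δt_x=1.0353, Δt_y=3.8637
    x: enter (4,5) at t=0.3416 ← occupied
  → r_3 = 0.3416
beam 4: φ=135°, α=285°
  dir = (cos 285°, sin 285°) = (0.2588, -0.9659); from cell (5,5)
  next x-line at t=2.5887, next y-line at t=0.8696; Δt_x=3.8637, Δt_y=1.0353
    y: enter (5,4) at t=0.8696
    y: enter (5,3) at t=1.9049
    x: enter (6,3) at t=2.5887
    y: enter (6,2) at t=2.9402
    y: enter (6,1) at t=3.9755
    y: enter (6,0) at t=5.0107 ← occupied
  → r_4 = 5.0107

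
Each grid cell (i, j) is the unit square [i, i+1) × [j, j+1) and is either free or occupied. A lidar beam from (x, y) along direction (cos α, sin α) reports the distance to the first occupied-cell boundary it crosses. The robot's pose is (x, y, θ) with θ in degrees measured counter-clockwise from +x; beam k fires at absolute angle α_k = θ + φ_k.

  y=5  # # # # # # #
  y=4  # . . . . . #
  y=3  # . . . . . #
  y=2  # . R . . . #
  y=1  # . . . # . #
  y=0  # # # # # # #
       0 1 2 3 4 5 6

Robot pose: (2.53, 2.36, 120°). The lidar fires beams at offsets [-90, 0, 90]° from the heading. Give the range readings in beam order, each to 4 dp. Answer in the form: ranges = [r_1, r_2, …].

ranges = [4.0068, 3.0484, 1.7667]

beam 1: φ=-90°, α=30°
  d=(0.8660,0.5000)  start (2,2)  tX=0.5427 tY=1.2800  stride 1/|dx|=1.1547 1/|dy|=2.0000
    cross x-line → (3,2), t=0.5427
    cross y-line → (3,3), t=1.2800
    cross x-line → (4,3), t=1.6974
    cross x-line → (5,3), t=2.8521
    cross y-line → (5,4), t=3.2800
    cross x-line → (6,4), t=4.0068 (wall)
  → r_1 = 4.0068
beam 2: φ=0°, α=120°
  d=(-0.5000,0.8660)  start (2,2)  tX=1.0600 tY=0.7390  stride 1/|dx|=2.0000 1/|dy|=1.1547
    cross y-line → (2,3), t=0.7390
    cross x-line → (1,3), t=1.0600
    cross y-line → (1,4), t=1.8937
    cross y-line → (1,5), t=3.0484 (wall)
  → r_2 = 3.0484
beam 3: φ=90°, α=210°
  d=(-0.8660,-0.5000)  start (2,2)  tX=0.6120 tY=0.7200  stride 1/|dx|=1.1547 1/|dy|=2.0000
    cross x-line → (1,2), t=0.6120
    cross y-line → (1,1), t=0.7200
    cross x-line → (0,1), t=1.7667 (wall)
  → r_3 = 1.7667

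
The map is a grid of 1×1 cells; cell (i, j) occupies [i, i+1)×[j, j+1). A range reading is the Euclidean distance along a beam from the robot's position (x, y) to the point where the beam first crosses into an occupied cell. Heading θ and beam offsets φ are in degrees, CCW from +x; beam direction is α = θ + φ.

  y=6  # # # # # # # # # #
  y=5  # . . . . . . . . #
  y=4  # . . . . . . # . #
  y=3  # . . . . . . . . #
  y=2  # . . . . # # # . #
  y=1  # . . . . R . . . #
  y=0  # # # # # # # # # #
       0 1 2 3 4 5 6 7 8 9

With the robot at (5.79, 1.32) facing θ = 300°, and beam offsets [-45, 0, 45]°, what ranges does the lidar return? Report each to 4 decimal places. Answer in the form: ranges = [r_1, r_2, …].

beam 1: φ=-45°, α=255°
  d=(-0.2588,-0.9659)  start (5,1)  tX=3.0523 tY=0.3313  stride 1/|dx|=3.8637 1/|dy|=1.0353
    cross y-line → (5,0), t=0.3313 (wall)
  → r_1 = 0.3313
beam 2: φ=0°, α=300°
  d=(0.5000,-0.8660)  start (5,1)  tX=0.4200 tY=0.3695  stride 1/|dx|=2.0000 1/|dy|=1.1547
    cross y-line → (5,0), t=0.3695 (wall)
  → r_2 = 0.3695
beam 3: φ=45°, α=345°
  d=(0.9659,-0.2588)  start (5,1)  tX=0.2174 tY=1.2364  stride 1/|dx|=1.0353 1/|dy|=3.8637
    cross x-line → (6,1), t=0.2174
    cross y-line → (6,0), t=1.2364 (wall)
  → r_3 = 1.2364

ranges = [0.3313, 0.3695, 1.2364]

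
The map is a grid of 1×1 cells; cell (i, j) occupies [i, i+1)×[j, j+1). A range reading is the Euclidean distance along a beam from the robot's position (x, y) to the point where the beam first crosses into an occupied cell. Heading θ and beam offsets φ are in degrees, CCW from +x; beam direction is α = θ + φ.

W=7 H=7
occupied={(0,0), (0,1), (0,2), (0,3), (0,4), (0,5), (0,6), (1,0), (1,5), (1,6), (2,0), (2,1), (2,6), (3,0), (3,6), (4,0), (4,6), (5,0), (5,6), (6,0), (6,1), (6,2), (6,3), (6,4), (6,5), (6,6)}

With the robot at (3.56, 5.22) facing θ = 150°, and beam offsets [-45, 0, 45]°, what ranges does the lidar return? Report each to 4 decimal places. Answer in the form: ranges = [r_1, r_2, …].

ranges = [0.8075, 1.5600, 2.6503]

beam 1: φ=-45°, α=105°
  direction (-0.2588, 0.9659); cell (3,5); t to first gridline: x 2.1637, y 0.8075 (then +3.8637 / +1.0353)
    (3,6) via y @ 0.8075  # hit
  → r_1 = 0.8075
beam 2: φ=0°, α=150°
  direction (-0.8660, 0.5000); cell (3,5); t to first gridline: x 0.6466, y 1.5600 (then +1.1547 / +2.0000)
    (2,5) via x @ 0.6466
    (2,6) via y @ 1.5600  # hit
  → r_2 = 1.5600
beam 3: φ=45°, α=195°
  direction (-0.9659, -0.2588); cell (3,5); t to first gridline: x 0.5798, y 0.8500 (then +1.0353 / +3.8637)
    (2,5) via x @ 0.5798
    (2,4) via y @ 0.8500
    (1,4) via x @ 1.6150
    (0,4) via x @ 2.6503  # hit
  → r_3 = 2.6503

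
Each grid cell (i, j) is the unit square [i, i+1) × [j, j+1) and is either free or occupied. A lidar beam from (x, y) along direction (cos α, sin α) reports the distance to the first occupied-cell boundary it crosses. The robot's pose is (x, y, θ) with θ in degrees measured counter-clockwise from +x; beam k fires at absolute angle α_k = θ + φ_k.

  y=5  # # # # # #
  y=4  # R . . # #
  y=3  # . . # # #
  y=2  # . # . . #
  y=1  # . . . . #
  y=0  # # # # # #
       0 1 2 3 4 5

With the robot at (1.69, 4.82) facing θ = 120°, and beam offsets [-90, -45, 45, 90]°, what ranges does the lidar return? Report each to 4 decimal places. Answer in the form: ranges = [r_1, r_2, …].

beam 1: φ=-90°, α=30°
  dir = (cos 30°, sin 30°) = (0.8660, 0.5000); from cell (1,4)
  next x-line at t=0.3580, next y-line at t=0.3600; Δt_x=1.1547, Δt_y=2.0000
    x: enter (2,4) at t=0.3580
    y: enter (2,5) at t=0.3600 ← occupied
  → r_1 = 0.3600
beam 2: φ=-45°, α=75°
  dir = (cos 75°, sin 75°) = (0.2588, 0.9659); from cell (1,4)
  next x-line at t=1.1977, next y-line at t=0.1863; Δt_x=3.8637, Δt_y=1.0353
    y: enter (1,5) at t=0.1863 ← occupied
  → r_2 = 0.1863
beam 3: φ=45°, α=165°
  dir = (cos 165°, sin 165°) = (-0.9659, 0.2588); from cell (1,4)
  next x-line at t=0.7143, next y-line at t=0.6955; Δt_x=1.0353, Δt_y=3.8637
    y: enter (1,5) at t=0.6955 ← occupied
  → r_3 = 0.6955
beam 4: φ=90°, α=210°
  dir = (cos 210°, sin 210°) = (-0.8660, -0.5000); from cell (1,4)
  next x-line at t=0.7967, next y-line at t=1.6400; Δt_x=1.1547, Δt_y=2.0000
    x: enter (0,4) at t=0.7967 ← occupied
  → r_4 = 0.7967

ranges = [0.3600, 0.1863, 0.6955, 0.7967]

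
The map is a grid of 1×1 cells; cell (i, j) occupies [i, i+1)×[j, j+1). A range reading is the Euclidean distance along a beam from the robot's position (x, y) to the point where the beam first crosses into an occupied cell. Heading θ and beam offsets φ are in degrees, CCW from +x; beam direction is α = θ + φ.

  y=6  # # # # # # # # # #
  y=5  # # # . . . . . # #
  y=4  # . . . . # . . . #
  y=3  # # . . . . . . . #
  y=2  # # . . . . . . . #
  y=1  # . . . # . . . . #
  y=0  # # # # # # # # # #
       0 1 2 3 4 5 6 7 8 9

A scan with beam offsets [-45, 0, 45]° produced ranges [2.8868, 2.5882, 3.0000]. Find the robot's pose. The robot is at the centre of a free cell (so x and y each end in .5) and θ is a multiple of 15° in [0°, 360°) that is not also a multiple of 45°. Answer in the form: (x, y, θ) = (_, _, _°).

Candidates: 33 free-cell centres × 16 headings = 528 poses. Raycast each; keep the one whose scan matches to 4 dp.
  (4.5, 3.5, 120°): beam 1 = 2.5882 ≠ 2.8868 ✗
  (6.5, 5.5, 120°): beam 1 = 0.5176 ≠ 2.8868 ✗
  (5.5, 1.5, 345°): beam 1 = 0.5774 ≠ 2.8868 ✗
  (3.5, 2.5, 195°): beam 1 = 1.7321 ≠ 2.8868 ✗
  …
  (6.5, 2.5, 15°): r_1=2.8868, r_2=2.5882, r_3=3.0000 — all match ✓
No second candidate reproduces the full scan.

(x, y, θ) = (6.5, 2.5, 15°)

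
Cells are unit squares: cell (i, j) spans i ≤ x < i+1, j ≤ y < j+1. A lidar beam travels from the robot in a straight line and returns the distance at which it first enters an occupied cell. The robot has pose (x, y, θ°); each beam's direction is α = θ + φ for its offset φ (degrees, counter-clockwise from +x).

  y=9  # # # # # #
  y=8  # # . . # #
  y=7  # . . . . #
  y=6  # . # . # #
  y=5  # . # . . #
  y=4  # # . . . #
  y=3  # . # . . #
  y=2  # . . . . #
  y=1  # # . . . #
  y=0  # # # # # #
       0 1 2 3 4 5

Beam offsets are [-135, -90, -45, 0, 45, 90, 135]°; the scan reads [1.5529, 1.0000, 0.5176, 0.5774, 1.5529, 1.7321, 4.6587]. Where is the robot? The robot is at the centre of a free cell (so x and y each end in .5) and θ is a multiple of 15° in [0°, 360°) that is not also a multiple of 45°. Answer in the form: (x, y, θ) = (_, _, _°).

(x, y, θ) = (3.5, 1.5, 300°)

Enumerate (i+0.5, j+0.5, θ) over the 24 free cells and 16 admissible headings. For each, cast all 7 beams and compare to the given ranges.
  (3.5, 1.5, 75°): beam 1 = 0.5774 ≠ 1.5529 ✗
  (4.5, 3.5, 30°): beam 1 = 2.5882 ≠ 1.5529 ✗
  (1.5, 2.5, 120°): beam 1 = 3.6235 ≠ 1.5529 ✗
  (3.5, 8.5, 240°): beam 1 = 0.5176 ≠ 1.5529 ✗
  (2.5, 8.5, 120°): beam 5 = 0.5176 ≠ 1.5529 ✗
  …
  (3.5, 1.5, 300°): r_1=1.5529, r_2=1.0000, r_3=0.5176, r_4=0.5774, r_5=1.5529, r_6=1.7321, r_7=4.6587 — all match ✓
Only this pose fits every beam.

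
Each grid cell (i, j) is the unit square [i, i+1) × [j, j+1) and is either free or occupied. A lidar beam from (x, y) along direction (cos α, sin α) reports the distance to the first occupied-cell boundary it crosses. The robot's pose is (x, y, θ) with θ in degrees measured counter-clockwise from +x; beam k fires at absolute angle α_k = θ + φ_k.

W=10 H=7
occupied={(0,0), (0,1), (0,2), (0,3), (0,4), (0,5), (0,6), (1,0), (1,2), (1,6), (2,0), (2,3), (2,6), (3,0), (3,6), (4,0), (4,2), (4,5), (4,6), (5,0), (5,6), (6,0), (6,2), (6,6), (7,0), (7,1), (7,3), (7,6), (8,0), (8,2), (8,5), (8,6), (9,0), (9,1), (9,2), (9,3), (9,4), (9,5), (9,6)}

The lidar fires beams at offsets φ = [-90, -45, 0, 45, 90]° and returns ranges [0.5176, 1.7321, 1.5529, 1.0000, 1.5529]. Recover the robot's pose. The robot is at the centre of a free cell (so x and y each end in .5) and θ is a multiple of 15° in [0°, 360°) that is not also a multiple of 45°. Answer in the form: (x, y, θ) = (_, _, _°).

(x, y, θ) = (7.5, 4.5, 15°)

Candidates: 31 free-cell centres × 16 headings = 496 poses. Raycast each; keep the one whose scan matches to 4 dp.
  (1.5, 3.5, 30°): beam 1 = 0.5774 ≠ 0.5176 ✗
  (1.5, 3.5, 105°): beam 2 = 2.8868 ≠ 1.7321 ✗
  (6.5, 1.5, 30°): beam 1 = 0.5774 ≠ 0.5176 ✗
  (8.5, 4.5, 165°): beam 2 = 0.5774 ≠ 1.7321 ✗
  (3.5, 5.5, 195°): beam 2 = 1.0000 ≠ 1.7321 ✗
  …
  (7.5, 4.5, 15°): r_1=0.5176, r_2=1.7321, r_3=1.5529, r_4=1.0000, r_5=1.5529 — all match ✓
Only this pose fits every beam.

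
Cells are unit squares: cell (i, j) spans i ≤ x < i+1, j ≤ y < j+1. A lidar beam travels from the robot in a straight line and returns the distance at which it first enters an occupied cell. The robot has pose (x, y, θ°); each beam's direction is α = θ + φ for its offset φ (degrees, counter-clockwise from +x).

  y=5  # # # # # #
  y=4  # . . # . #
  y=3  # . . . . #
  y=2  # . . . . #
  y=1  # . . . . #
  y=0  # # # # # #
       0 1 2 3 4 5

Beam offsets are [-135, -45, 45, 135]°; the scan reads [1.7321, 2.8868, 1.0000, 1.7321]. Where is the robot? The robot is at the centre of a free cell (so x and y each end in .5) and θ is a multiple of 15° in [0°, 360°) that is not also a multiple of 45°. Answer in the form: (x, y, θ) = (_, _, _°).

Candidates: 15 free-cell centres × 16 headings = 240 poses. Raycast each; keep the one whose scan matches to 4 dp.
  (4.5, 3.5, 120°): beam 1 = 0.5176 ≠ 1.7321 ✗
  (1.5, 4.5, 300°): beam 1 = 0.5176 ≠ 1.7321 ✗
  (3.5, 2.5, 15°): beam 2 = 1.7321 ≠ 2.8868 ✗
  (1.5, 1.5, 195°): beam 1 = 3.0000 ≠ 1.7321 ✗
  (1.5, 3.5, 240°): beam 1 = 1.5529 ≠ 1.7321 ✗
  …
  (2.5, 3.5, 345°): r_1=1.7321, r_2=2.8868, r_3=1.0000, r_4=1.7321 — all match ✓
No second candidate reproduces the full scan.

(x, y, θ) = (2.5, 3.5, 345°)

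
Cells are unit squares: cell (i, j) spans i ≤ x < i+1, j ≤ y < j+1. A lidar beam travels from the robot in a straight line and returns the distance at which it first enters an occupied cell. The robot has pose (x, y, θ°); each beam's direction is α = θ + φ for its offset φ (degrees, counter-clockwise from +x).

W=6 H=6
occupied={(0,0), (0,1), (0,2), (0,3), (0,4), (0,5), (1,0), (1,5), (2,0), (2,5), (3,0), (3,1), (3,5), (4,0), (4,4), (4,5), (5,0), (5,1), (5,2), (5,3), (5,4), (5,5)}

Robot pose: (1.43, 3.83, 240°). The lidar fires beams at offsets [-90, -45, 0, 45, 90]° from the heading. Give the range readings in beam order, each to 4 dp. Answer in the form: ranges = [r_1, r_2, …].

ranges = [0.4965, 0.4452, 0.8600, 2.9298, 4.1223]

beam 1: φ=-90°, α=150°
  direction (-0.8660, 0.5000); cell (1,3); t to first gridline: x 0.4965, y 0.3400 (then +1.1547 / +2.0000)
    (1,4) via y @ 0.3400
    (0,4) via x @ 0.4965  # hit
  → r_1 = 0.4965
beam 2: φ=-45°, α=195°
  direction (-0.9659, -0.2588); cell (1,3); t to first gridline: x 0.4452, y 3.2069 (then +1.0353 / +3.8637)
    (0,3) via x @ 0.4452  # hit
  → r_2 = 0.4452
beam 3: φ=0°, α=240°
  direction (-0.5000, -0.8660); cell (1,3); t to first gridline: x 0.8600, y 0.9584 (then +2.0000 / +1.1547)
    (0,3) via x @ 0.8600  # hit
  → r_3 = 0.8600
beam 4: φ=45°, α=285°
  direction (0.2588, -0.9659); cell (1,3); t to first gridline: x 2.2023, y 0.8593 (then +3.8637 / +1.0353)
    (1,2) via y @ 0.8593
    (1,1) via y @ 1.8946
    (2,1) via x @ 2.2023
    (2,0) via y @ 2.9298  # hit
  → r_4 = 2.9298
beam 5: φ=90°, α=330°
  direction (0.8660, -0.5000); cell (1,3); t to first gridline: x 0.6582, y 1.6600 (then +1.1547 / +2.0000)
    (2,3) via x @ 0.6582
    (2,2) via y @ 1.6600
    (3,2) via x @ 1.8129
    (4,2) via x @ 2.9676
    (4,1) via y @ 3.6600
    (5,1) via x @ 4.1223  # hit
  → r_5 = 4.1223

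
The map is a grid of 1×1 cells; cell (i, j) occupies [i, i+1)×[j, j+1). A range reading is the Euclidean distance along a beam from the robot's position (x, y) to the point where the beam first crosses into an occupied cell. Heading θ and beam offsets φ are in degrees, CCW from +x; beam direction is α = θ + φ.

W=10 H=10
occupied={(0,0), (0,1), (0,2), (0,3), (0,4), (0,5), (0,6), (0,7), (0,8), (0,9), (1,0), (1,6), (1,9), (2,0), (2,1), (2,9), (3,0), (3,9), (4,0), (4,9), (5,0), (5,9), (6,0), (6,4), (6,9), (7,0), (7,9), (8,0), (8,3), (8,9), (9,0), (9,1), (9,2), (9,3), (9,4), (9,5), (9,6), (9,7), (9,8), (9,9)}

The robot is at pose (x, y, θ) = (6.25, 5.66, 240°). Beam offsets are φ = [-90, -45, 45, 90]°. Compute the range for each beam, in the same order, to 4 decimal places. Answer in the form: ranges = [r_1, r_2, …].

ranges = [6.0622, 5.4352, 0.6833, 3.1754]

beam 1: φ=-90°, α=150°
  direction (-0.8660, 0.5000); cell (6,5); t to first gridline: x 0.2887, y 0.6800 (then +1.1547 / +2.0000)
    (5,5) via x @ 0.2887
    (5,6) via y @ 0.6800
    (4,6) via x @ 1.4434
    (3,6) via x @ 2.5981
    (3,7) via y @ 2.6800
    (2,7) via x @ 3.7528
    (2,8) via y @ 4.6800
    (1,8) via x @ 4.9075
    (0,8) via x @ 6.0622  # hit
  → r_1 = 6.0622
beam 2: φ=-45°, α=195°
  direction (-0.9659, -0.2588); cell (6,5); t to first gridline: x 0.2588, y 2.5500 (then +1.0353 / +3.8637)
    (5,5) via x @ 0.2588
    (4,5) via x @ 1.2941
    (3,5) via x @ 2.3294
    (3,4) via y @ 2.5500
    (2,4) via x @ 3.3646
    (1,4) via x @ 4.3999
    (0,4) via x @ 5.4352  # hit
  → r_2 = 5.4352
beam 3: φ=45°, α=285°
  direction (0.2588, -0.9659); cell (6,5); t to first gridline: x 2.8978, y 0.6833 (then +3.8637 / +1.0353)
    (6,4) via y @ 0.6833  # hit
  → r_3 = 0.6833
beam 4: φ=90°, α=330°
  direction (0.8660, -0.5000); cell (6,5); t to first gridline: x 0.8660, y 1.3200 (then +1.1547 / +2.0000)
    (7,5) via x @ 0.8660
    (7,4) via y @ 1.3200
    (8,4) via x @ 2.0207
    (9,4) via x @ 3.1754  # hit
  → r_4 = 3.1754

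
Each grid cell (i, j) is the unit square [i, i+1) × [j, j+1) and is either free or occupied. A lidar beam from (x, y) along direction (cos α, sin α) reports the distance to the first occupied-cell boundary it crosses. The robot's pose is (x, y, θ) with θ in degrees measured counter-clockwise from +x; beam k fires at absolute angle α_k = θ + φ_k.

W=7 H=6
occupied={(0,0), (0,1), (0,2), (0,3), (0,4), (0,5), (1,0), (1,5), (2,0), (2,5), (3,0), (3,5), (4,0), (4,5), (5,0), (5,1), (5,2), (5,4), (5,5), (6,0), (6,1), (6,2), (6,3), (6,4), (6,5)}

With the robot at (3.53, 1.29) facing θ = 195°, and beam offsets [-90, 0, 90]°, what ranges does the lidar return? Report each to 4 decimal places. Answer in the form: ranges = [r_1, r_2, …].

beam 1: φ=-90°, α=105°
  d=(-0.2588,0.9659)  start (3,1)  tX=2.0478 tY=0.7350  stride 1/|dx|=3.8637 1/|dy|=1.0353
    cross y-line → (3,2), t=0.7350
    cross y-line → (3,3), t=1.7703
    cross x-line → (2,3), t=2.0478
    cross y-line → (2,4), t=2.8056
    cross y-line → (2,5), t=3.8409 (wall)
  → r_1 = 3.8409
beam 2: φ=0°, α=195°
  d=(-0.9659,-0.2588)  start (3,1)  tX=0.5487 tY=1.1205  stride 1/|dx|=1.0353 1/|dy|=3.8637
    cross x-line → (2,1), t=0.5487
    cross y-line → (2,0), t=1.1205 (wall)
  → r_2 = 1.1205
beam 3: φ=90°, α=285°
  d=(0.2588,-0.9659)  start (3,1)  tX=1.8159 tY=0.3002  stride 1/|dx|=3.8637 1/|dy|=1.0353
    cross y-line → (3,0), t=0.3002 (wall)
  → r_3 = 0.3002

ranges = [3.8409, 1.1205, 0.3002]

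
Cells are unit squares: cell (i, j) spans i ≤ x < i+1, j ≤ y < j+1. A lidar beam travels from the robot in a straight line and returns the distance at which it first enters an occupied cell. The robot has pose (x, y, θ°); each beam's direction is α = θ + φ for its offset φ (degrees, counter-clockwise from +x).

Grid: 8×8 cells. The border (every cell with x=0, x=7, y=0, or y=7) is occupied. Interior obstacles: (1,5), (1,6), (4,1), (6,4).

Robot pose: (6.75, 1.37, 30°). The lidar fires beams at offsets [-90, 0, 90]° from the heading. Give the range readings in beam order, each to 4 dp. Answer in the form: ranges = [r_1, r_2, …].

ranges = [0.4272, 0.2887, 6.5010]

beam 1: φ=-90°, α=300°
  direction (0.5000, -0.8660); cell (6,1); t to first gridline: x 0.5000, y 0.4272 (then +2.0000 / +1.1547)
    (6,0) via y @ 0.4272  # hit
  → r_1 = 0.4272
beam 2: φ=0°, α=30°
  direction (0.8660, 0.5000); cell (6,1); t to first gridline: x 0.2887, y 1.2600 (then +1.1547 / +2.0000)
    (7,1) via x @ 0.2887  # hit
  → r_2 = 0.2887
beam 3: φ=90°, α=120°
  direction (-0.5000, 0.8660); cell (6,1); t to first gridline: x 1.5000, y 0.7275 (then +2.0000 / +1.1547)
    (6,2) via y @ 0.7275
    (5,2) via x @ 1.5000
    (5,3) via y @ 1.8822
    (5,4) via y @ 3.0369
    (4,4) via x @ 3.5000
    (4,5) via y @ 4.1916
    (4,6) via y @ 5.3463
    (3,6) via x @ 5.5000
    (3,7) via y @ 6.5010  # hit
  → r_3 = 6.5010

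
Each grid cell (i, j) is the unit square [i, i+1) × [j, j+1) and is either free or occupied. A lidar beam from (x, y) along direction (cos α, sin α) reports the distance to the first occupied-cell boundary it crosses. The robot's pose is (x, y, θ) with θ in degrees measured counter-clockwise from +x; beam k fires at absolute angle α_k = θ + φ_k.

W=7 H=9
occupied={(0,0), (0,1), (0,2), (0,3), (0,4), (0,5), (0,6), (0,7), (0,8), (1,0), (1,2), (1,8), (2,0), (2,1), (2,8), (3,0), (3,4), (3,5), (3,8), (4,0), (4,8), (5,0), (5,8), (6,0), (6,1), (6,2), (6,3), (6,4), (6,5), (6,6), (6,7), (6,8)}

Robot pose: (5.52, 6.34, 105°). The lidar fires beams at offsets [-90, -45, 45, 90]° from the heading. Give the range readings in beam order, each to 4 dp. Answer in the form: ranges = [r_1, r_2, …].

beam 1: φ=-90°, α=15°
  cosα=0.9659 sinα=0.2588 | (5,6) | tMaxX 0.4969 tMaxY 2.5500 | tΔX 1.0353 tΔY 3.8637
    t=0.4969 [x] (6,6) — stop
  → r_1 = 0.4969
beam 2: φ=-45°, α=60°
  cosα=0.5000 sinα=0.8660 | (5,6) | tMaxX 0.9600 tMaxY 0.7621 | tΔX 2.0000 tΔY 1.1547
    t=0.7621 [y] (5,7)
    t=0.9600 [x] (6,7) — stop
  → r_2 = 0.9600
beam 3: φ=45°, α=150°
  cosα=-0.8660 sinα=0.5000 | (5,6) | tMaxX 0.6004 tMaxY 1.3200 | tΔX 1.1547 tΔY 2.0000
    t=0.6004 [x] (4,6)
    t=1.3200 [y] (4,7)
    t=1.7551 [x] (3,7)
    t=2.9098 [x] (2,7)
    t=3.3200 [y] (2,8) — stop
  → r_3 = 3.3200
beam 4: φ=90°, α=195°
  cosα=-0.9659 sinα=-0.2588 | (5,6) | tMaxX 0.5383 tMaxY 1.3137 | tΔX 1.0353 tΔY 3.8637
    t=0.5383 [x] (4,6)
    t=1.3137 [y] (4,5)
    t=1.5736 [x] (3,5) — stop
  → r_4 = 1.5736

ranges = [0.4969, 0.9600, 3.3200, 1.5736]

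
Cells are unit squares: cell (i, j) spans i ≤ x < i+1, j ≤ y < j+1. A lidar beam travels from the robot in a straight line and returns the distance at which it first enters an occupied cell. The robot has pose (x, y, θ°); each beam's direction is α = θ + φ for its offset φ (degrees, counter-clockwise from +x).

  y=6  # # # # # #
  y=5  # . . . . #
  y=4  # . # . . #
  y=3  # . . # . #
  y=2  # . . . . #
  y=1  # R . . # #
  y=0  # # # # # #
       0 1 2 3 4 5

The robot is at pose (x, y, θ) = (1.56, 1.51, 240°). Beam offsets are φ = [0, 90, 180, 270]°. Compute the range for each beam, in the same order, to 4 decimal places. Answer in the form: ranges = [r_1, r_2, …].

ranges = [0.5889, 1.0200, 2.8752, 0.6466]

beam 1: φ=0°, α=240°
  cosα=-0.5000 sinα=-0.8660 | (1,1) | tMaxX 1.1200 tMaxY 0.5889 | tΔX 2.0000 tΔY 1.1547
    t=0.5889 [y] (1,0) — stop
  → r_1 = 0.5889
beam 2: φ=90°, α=330°
  cosα=0.8660 sinα=-0.5000 | (1,1) | tMaxX 0.5081 tMaxY 1.0200 | tΔX 1.1547 tΔY 2.0000
    t=0.5081 [x] (2,1)
    t=1.0200 [y] (2,0) — stop
  → r_2 = 1.0200
beam 3: φ=180°, α=60°
  cosα=0.5000 sinα=0.8660 | (1,1) | tMaxX 0.8800 tMaxY 0.5658 | tΔX 2.0000 tΔY 1.1547
    t=0.5658 [y] (1,2)
    t=0.8800 [x] (2,2)
    t=1.7205 [y] (2,3)
    t=2.8752 [y] (2,4) — stop
  → r_3 = 2.8752
beam 4: φ=270°, α=150°
  cosα=-0.8660 sinα=0.5000 | (1,1) | tMaxX 0.6466 tMaxY 0.9800 | tΔX 1.1547 tΔY 2.0000
    t=0.6466 [x] (0,1) — stop
  → r_4 = 0.6466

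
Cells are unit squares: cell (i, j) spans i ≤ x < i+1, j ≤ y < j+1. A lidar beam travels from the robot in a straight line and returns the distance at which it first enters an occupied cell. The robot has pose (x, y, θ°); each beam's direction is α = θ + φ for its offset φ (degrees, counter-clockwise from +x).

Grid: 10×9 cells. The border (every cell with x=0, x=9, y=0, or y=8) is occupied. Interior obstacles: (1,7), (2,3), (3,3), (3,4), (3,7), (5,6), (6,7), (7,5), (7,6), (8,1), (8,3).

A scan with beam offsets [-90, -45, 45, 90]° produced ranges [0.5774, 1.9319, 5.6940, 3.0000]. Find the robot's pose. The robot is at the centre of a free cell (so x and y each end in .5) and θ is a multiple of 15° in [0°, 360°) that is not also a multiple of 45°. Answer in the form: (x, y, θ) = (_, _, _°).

The pose lattice has 45·16 = 720 candidates. Test each by forward raycasting.
  (5.5, 7.5, 165°): beam 1 = 0.5176 ≠ 0.5774 ✗
  (7.5, 4.5, 240°): beam 1 = 5.0000 ≠ 0.5774 ✗
  (1.5, 5.5, 345°): beam 1 = 1.9319 ≠ 0.5774 ✗
  (3.5, 2.5, 165°): beam 1 = 0.5176 ≠ 0.5774 ✗
  …
  (5.5, 1.5, 30°): r_1=0.5774, r_2=1.9319, r_3=5.6940, r_4=3.0000 — all match ✓
Only this pose fits every beam.

(x, y, θ) = (5.5, 1.5, 30°)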